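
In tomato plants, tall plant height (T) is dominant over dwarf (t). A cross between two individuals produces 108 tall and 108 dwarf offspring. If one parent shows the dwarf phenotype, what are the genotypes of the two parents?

Observed offspring: 108 tall, 108 dwarf
The observed ratio simplifies to 1:1. One parent shows dwarf, so its genotype must be tt. A 1:1 offspring split requires the other parent to be heterozygous (Tt).
Parent genotypes: tt × Tt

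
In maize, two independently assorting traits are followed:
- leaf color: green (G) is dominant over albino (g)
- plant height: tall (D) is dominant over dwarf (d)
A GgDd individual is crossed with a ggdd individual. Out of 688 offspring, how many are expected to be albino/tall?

Dihybrid cross GgDd × ggdd — consider each gene separately:
leaf color: Gg × gg → 2 Gg, 2 gg → 2 G_ : 2 gg (out of 4)
plant height: Dd × dd → 2 Dd, 2 dd → 2 D_ : 2 dd (out of 4)
Combine (counts out of 4 × 4 = 16): green/tall (G_D_) = 2×2 = 4; green/dwarf (G_dd) = 2×2 = 4; albino/tall (ggD_) = 2×2 = 4; albino/dwarf (ggdd) = 2×2 = 4
Phenotype counts (out of 16): 4 green/tall, 4 green/dwarf, 4 albino/tall, 4 albino/dwarf
albino/tall: 4 out of 16 → fraction 1/4
Expected count = 1/4 × 688 = 172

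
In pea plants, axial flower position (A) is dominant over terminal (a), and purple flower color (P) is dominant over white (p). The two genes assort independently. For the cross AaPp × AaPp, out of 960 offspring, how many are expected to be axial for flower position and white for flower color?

Dihybrid cross AaPp × AaPp — consider each gene separately:
flower position: Aa × Aa → 1 AA, 2 Aa, 1 aa → 3 A_ : 1 aa (out of 4)
flower color: Pp × Pp → 1 PP, 2 Pp, 1 pp → 3 P_ : 1 pp (out of 4)
Looking for: axial (A_) and white (pp)
P(axial) = 3/4, P(white) = 1/4
P(both) = 3/4 × 1/4 = 3/16
Expected count = 3/16 × 960 = 180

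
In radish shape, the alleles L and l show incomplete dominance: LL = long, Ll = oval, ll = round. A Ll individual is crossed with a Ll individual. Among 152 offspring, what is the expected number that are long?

Punnett square for Ll × Ll:
Offspring genotypes: 1 LL, 2 Ll, 1 ll
Phenotype counts: 1 long, 2 oval, 1 round
long: 1 out of 4 → fraction 1/4
Expected count = 1/4 × 152 = 38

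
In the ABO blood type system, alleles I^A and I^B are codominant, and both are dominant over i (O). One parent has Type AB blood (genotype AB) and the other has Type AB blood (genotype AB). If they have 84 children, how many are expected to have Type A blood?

Cross: AB × AB
Possible offspring genotypes: 1 AA, 2 AB, 1 BB
Blood type counts: 1 Type A, 2 Type AB, 1 Type B
Probability of Type A: 1/4
Expected count = 1/4 × 84 = 21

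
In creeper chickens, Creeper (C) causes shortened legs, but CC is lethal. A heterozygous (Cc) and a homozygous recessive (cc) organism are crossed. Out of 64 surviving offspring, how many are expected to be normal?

Cross: Cc × cc
Punnett square offspring (before lethality): 2 Cc, 2 cc
No CC offspring are produced in this cross.
normal: 2 out of 4 → fraction 1/2
Expected count = 1/2 × 64 = 32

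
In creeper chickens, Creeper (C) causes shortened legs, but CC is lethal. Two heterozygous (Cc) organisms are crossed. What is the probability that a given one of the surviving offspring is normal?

Cross: Cc × Cc
Punnett square offspring (before lethality): 1 CC, 2 Cc, 1 cc
The CC genotype is lethal (embryos die); surviving offspring: 2 Cc, 1 cc
normal: 1 out of 3
Probability: 1/3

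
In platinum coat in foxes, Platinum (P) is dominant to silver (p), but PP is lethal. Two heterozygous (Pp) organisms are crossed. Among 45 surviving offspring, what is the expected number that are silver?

Cross: Pp × Pp
Punnett square offspring (before lethality): 1 PP, 2 Pp, 1 pp
The PP genotype is lethal (embryos die); surviving offspring: 2 Pp, 1 pp
silver: 1 out of 3 → fraction 1/3
Expected count = 1/3 × 45 = 15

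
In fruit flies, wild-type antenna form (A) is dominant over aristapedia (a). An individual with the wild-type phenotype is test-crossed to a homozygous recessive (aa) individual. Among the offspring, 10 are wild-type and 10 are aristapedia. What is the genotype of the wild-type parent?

Test cross: ? × aa
Offspring: 10 wild-type, 10 aristapedia — approximately 1:1.
A 1:1 ratio in a test cross indicates the unknown parent is heterozygous (Aa).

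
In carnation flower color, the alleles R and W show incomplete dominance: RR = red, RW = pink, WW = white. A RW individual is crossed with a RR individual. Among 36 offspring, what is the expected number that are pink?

Punnett square for RW × RR:
Offspring genotypes: 2 RR, 2 RW
Phenotype counts: 2 red, 2 pink
pink: 2 out of 4 → fraction 1/2
Expected count = 1/2 × 36 = 18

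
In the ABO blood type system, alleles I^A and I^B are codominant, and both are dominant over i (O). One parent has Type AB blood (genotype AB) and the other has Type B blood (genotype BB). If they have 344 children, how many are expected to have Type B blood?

Cross: AB × BB
Possible offspring genotypes: 2 AB, 2 BB
Blood type counts: 2 Type AB, 2 Type B
Probability of Type B: 2/4 = 1/2
Expected count = 1/2 × 344 = 172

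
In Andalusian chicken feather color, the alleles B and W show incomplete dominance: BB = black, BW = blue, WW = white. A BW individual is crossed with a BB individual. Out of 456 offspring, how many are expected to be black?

Punnett square for BW × BB:
Offspring genotypes: 2 BB, 2 BW
Phenotype counts: 2 black, 2 blue
black: 2 out of 4 → fraction 1/2
Expected count = 1/2 × 456 = 228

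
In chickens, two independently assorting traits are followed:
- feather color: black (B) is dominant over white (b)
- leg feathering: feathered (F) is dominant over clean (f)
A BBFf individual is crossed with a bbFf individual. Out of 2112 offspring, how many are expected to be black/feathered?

Dihybrid cross BBFf × bbFf — consider each gene separately:
feather color: BB × bb → 4 Bb → 4 B_ (out of 4)
leg feathering: Ff × Ff → 1 FF, 2 Ff, 1 ff → 3 F_ : 1 ff (out of 4)
Combine (counts out of 4 × 4 = 16): black/feathered (B_F_) = 4×3 = 12; black/clean (B_ff) = 4×1 = 4
Phenotype counts (out of 16): 12 black/feathered, 4 black/clean
black/feathered: 12 out of 16 → fraction 3/4
Expected count = 3/4 × 2112 = 1584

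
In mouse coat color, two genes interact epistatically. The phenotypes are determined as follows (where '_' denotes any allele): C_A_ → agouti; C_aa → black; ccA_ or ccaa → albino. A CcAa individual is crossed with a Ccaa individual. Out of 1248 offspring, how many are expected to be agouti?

Cross: CcAa × Ccaa — consider each gene separately:
C gene: Cc × Cc → 1 CC, 2 Cc, 1 cc → 3 C_ : 1 cc (out of 4)
A gene: Aa × aa → 2 Aa, 2 aa → 2 A_ : 2 aa (out of 4)
Genotype classes (out of 4 × 4 = 16): C_A_ = 3×2 = 6; C_aa = 3×2 = 6; ccA_ = 1×2 = 2; ccaa = 1×2 = 2
Apply the phenotype rules: C_A_ (6) → agouti; C_aa (6) → black; ccA_ (2) + ccaa (2) → albino
Phenotype counts (out of 16): 6 agouti, 6 black, 4 albino
agouti: 6 out of 16 → fraction 3/8
Expected count = 3/8 × 1248 = 468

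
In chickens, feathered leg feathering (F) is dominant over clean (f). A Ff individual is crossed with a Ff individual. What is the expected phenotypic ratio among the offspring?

Punnett square for Ff × Ff:
Offspring genotypes: 1 FF, 2 Ff, 1 ff
feathered: 3, clean: 1
Ratio: 3:1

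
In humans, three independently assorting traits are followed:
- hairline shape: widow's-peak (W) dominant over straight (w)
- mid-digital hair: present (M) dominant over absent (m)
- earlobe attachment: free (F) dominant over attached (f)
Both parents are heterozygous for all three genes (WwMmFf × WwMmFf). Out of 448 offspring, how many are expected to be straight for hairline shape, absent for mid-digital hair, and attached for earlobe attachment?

Trihybrid cross: WwMmFf × WwMmFf
Each trait segregates independently with a 3:1 phenotypic ratio, so each gene contributes 3/4 (dominant) or 1/4 (recessive).
Target: straight (hairline shape), absent (mid-digital hair), attached (earlobe attachment)
Probability = product of independent per-trait probabilities
= 1/4 × 1/4 × 1/4 = 1/64
Expected count = 1/64 × 448 = 7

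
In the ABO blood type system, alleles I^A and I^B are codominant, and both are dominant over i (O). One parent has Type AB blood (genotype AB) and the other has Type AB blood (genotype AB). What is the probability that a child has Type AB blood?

Cross: AB × AB
Possible offspring genotypes: 1 AA, 2 AB, 1 BB
Blood type counts: 1 Type A, 2 Type AB, 1 Type B
Probability of Type AB: 2/4 = 1/2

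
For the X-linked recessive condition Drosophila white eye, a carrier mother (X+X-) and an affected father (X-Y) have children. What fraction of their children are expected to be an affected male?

Cross: X+X- × X-Y
Offspring: 1 X+X-, 1 X+Y, 1 X-X-, 1 X-Y
Probability of an affected male: 1/4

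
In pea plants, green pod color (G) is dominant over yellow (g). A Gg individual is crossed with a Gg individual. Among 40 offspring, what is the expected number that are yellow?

Punnett square for Gg × Gg:
Offspring genotypes: 1 GG, 2 Gg, 1 gg
green: 3, yellow: 1
yellow: 1 out of 4 → fraction 1/4
Expected count = 1/4 × 40 = 10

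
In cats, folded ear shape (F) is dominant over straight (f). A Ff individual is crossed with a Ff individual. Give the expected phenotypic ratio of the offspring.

Punnett square for Ff × Ff:
Offspring genotypes: 1 FF, 2 Ff, 1 ff
folded: 3, straight: 1
Ratio: 3:1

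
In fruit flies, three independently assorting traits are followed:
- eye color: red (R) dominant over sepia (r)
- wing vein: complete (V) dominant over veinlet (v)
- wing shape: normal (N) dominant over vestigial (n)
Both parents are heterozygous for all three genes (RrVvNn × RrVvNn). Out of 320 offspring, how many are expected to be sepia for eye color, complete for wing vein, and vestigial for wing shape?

Trihybrid cross: RrVvNn × RrVvNn
Each trait segregates independently with a 3:1 phenotypic ratio, so each gene contributes 3/4 (dominant) or 1/4 (recessive).
Target: sepia (eye color), complete (wing vein), vestigial (wing shape)
Probability = product of independent per-trait probabilities
= 1/4 × 3/4 × 1/4 = 3/64
Expected count = 3/64 × 320 = 15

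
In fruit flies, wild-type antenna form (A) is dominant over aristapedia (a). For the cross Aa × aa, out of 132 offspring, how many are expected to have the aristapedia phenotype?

Punnett square for Aa × aa:
Offspring genotypes: 2 Aa, 2 aa
Total offspring: 4
Count with target: 2
Probability: 2/4 = 1/2
Expected count = 1/2 × 132 = 66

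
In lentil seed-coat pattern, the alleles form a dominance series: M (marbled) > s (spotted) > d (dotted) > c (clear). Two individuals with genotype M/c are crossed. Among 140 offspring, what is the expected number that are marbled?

Cross: M/c × M/c
Allele dominance: M > s > d > c
Offspring genotypes: 1 M/M, 2 M/c, 1 c/c
Phenotype counts: 3 marbled, 1 clear
marbled: 3 out of 4 → fraction 3/4
Expected count = 3/4 × 140 = 105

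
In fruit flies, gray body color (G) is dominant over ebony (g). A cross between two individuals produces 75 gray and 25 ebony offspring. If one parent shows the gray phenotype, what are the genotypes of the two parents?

Observed offspring: 75 gray, 25 ebony
The observed ratio simplifies to 3:1. Ebony (gg) offspring appear, so each parent must contribute one g allele. The parent stated to show gray carries G, so it is Gg. The other parent is then either Gg or gg: Gg × gg would give a 1:1 split, whereas Gg × Gg gives 3:1 — matching the data. So both parents are heterozygous (Gg × Gg).
Parent genotypes: Gg × Gg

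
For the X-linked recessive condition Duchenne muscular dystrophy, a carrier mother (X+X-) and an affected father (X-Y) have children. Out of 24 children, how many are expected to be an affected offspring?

Cross: X+X- × X-Y
Offspring: 1 X+X-, 1 X+Y, 1 X-X-, 1 X-Y
Probability of an affected offspring: 2/4 = 1/2
Expected count = 1/2 × 24 = 12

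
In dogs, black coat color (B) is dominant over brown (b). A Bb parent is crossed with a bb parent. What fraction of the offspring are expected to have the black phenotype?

Punnett square for Bb × bb:
Offspring genotypes: 2 Bb, 2 bb
Total offspring: 4
Count with target: 2
Probability: 2/4 = 1/2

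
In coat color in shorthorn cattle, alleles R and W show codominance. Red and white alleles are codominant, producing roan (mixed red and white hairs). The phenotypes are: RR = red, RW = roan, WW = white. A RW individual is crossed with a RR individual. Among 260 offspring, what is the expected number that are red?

Punnett square for RW × RR:
Offspring genotypes: 2 RR, 2 RW
Phenotype counts: 2 red, 2 roan
red: 2 out of 4 → fraction 1/2
Expected count = 1/2 × 260 = 130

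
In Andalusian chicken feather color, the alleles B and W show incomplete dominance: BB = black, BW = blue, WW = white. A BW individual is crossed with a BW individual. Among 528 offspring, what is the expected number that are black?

Punnett square for BW × BW:
Offspring genotypes: 1 BB, 2 BW, 1 WW
Phenotype counts: 1 black, 2 blue, 1 white
black: 1 out of 4 → fraction 1/4
Expected count = 1/4 × 528 = 132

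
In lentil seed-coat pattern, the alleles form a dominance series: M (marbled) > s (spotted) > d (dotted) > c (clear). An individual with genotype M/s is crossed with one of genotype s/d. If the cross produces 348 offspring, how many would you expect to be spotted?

Cross: M/s × s/d
Allele dominance: M > s > d > c
Offspring genotypes: 1 M/s, 1 M/d, 1 s/s, 1 s/d
Phenotype counts: 2 marbled, 2 spotted
spotted: 2 out of 4 → fraction 1/2
Expected count = 1/2 × 348 = 174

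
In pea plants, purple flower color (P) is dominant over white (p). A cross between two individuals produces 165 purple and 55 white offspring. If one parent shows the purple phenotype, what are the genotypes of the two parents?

Observed offspring: 165 purple, 55 white
The observed ratio simplifies to 3:1. White (pp) offspring appear, so each parent must contribute one p allele. The parent stated to show purple carries P, so it is Pp. The other parent is then either Pp or pp: Pp × pp would give a 1:1 split, whereas Pp × Pp gives 3:1 — matching the data. So both parents are heterozygous (Pp × Pp).
Parent genotypes: Pp × Pp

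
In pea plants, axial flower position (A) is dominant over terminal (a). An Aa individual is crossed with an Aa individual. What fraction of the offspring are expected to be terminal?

Punnett square for Aa × Aa:
Offspring genotypes: 1 AA, 2 Aa, 1 aa
axial: 3, terminal: 1
terminal: 1 out of 4
Probability: 1/4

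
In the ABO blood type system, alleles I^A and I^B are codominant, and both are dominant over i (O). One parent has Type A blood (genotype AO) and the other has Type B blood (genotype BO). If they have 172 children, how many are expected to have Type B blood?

Cross: AO × BO
Possible offspring genotypes: 1 AB, 1 AO, 1 BO, 1 OO
Blood type counts: 1 Type AB, 1 Type A, 1 Type B, 1 Type O
Probability of Type B: 1/4
Expected count = 1/4 × 172 = 43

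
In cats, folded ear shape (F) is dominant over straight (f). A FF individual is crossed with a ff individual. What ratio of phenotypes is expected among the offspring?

Punnett square for FF × ff:
Offspring genotypes: 4 Ff
folded: 4, straight: 0
Ratio: all folded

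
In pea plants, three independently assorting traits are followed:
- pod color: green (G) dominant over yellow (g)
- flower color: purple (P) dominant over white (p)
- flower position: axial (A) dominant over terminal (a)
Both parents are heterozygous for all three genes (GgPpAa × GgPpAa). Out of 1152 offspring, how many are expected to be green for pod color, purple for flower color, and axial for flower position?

Trihybrid cross: GgPpAa × GgPpAa
Each trait segregates independently with a 3:1 phenotypic ratio, so each gene contributes 3/4 (dominant) or 1/4 (recessive).
Target: green (pod color), purple (flower color), axial (flower position)
Probability = product of independent per-trait probabilities
= 3/4 × 3/4 × 3/4 = 27/64
Expected count = 27/64 × 1152 = 486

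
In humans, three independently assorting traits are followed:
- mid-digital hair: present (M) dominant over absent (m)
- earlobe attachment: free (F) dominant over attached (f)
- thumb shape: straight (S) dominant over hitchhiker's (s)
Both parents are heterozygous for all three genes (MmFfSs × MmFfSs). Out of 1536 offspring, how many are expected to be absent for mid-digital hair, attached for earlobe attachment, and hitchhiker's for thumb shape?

Trihybrid cross: MmFfSs × MmFfSs
Each trait segregates independently with a 3:1 phenotypic ratio, so each gene contributes 3/4 (dominant) or 1/4 (recessive).
Target: absent (mid-digital hair), attached (earlobe attachment), hitchhiker's (thumb shape)
Probability = product of independent per-trait probabilities
= 1/4 × 1/4 × 1/4 = 1/64
Expected count = 1/64 × 1536 = 24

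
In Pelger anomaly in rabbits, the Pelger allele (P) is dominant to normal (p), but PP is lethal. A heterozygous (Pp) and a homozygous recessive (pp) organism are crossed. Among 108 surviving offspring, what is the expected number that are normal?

Cross: Pp × pp
Punnett square offspring (before lethality): 2 Pp, 2 pp
No PP offspring are produced in this cross.
normal: 2 out of 4 → fraction 1/2
Expected count = 1/2 × 108 = 54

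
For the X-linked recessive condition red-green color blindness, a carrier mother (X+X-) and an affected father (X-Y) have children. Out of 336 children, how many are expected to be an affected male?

Cross: X+X- × X-Y
Offspring: 1 X+X-, 1 X+Y, 1 X-X-, 1 X-Y
Probability of an affected male: 1/4
Expected count = 1/4 × 336 = 84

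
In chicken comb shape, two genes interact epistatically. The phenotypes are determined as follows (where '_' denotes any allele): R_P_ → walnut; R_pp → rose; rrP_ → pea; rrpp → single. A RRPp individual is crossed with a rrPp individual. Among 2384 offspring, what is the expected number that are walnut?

Cross: RRPp × rrPp — consider each gene separately:
R gene: RR × rr → 4 Rr → 4 R_ (out of 4)
P gene: Pp × Pp → 1 PP, 2 Pp, 1 pp → 3 P_ : 1 pp (out of 4)
Genotype classes (out of 4 × 4 = 16): R_P_ = 4×3 = 12; R_pp = 4×1 = 4
Apply the phenotype rules: R_P_ (12) → walnut; R_pp (4) → rose
Phenotype counts (out of 16): 12 walnut, 4 rose
walnut: 12 out of 16 → fraction 3/4
Expected count = 3/4 × 2384 = 1788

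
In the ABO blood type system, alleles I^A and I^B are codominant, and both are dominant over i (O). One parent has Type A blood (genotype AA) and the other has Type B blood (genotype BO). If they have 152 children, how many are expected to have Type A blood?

Cross: AA × BO
Possible offspring genotypes: 2 AB, 2 AO
Blood type counts: 2 Type AB, 2 Type A
Probability of Type A: 2/4 = 1/2
Expected count = 1/2 × 152 = 76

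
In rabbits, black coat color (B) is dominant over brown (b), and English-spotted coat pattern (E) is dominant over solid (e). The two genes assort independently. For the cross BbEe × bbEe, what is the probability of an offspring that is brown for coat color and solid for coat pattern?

Dihybrid cross BbEe × bbEe — consider each gene separately:
coat color: Bb × bb → 2 Bb, 2 bb → 2 B_ : 2 bb (out of 4)
coat pattern: Ee × Ee → 1 EE, 2 Ee, 1 ee → 3 E_ : 1 ee (out of 4)
Looking for: brown (bb) and solid (ee)
P(brown) = 2/4, P(solid) = 1/4
P(both) = 2/4 × 1/4 = 2/16 = 1/8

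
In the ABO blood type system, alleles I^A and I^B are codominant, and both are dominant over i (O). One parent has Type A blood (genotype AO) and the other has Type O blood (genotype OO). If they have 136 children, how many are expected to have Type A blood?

Cross: AO × OO
Possible offspring genotypes: 2 AO, 2 OO
Blood type counts: 2 Type A, 2 Type O
Probability of Type A: 2/4 = 1/2
Expected count = 1/2 × 136 = 68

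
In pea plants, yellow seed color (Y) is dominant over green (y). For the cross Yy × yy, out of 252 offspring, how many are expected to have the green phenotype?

Punnett square for Yy × yy:
Offspring genotypes: 2 Yy, 2 yy
Total offspring: 4
Count with target: 2
Probability: 2/4 = 1/2
Expected count = 1/2 × 252 = 126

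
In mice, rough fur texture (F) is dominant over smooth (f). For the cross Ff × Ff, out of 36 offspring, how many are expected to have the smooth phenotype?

Punnett square for Ff × Ff:
Offspring genotypes: 1 FF, 2 Ff, 1 ff
Total offspring: 4
Count with target: 1
Probability: 1/4
Expected count = 1/4 × 36 = 9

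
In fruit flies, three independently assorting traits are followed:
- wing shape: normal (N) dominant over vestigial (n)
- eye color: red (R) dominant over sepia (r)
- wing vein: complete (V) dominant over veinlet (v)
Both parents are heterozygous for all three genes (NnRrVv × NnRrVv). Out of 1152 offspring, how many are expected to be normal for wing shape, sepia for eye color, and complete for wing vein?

Trihybrid cross: NnRrVv × NnRrVv
Each trait segregates independently with a 3:1 phenotypic ratio, so each gene contributes 3/4 (dominant) or 1/4 (recessive).
Target: normal (wing shape), sepia (eye color), complete (wing vein)
Probability = product of independent per-trait probabilities
= 3/4 × 1/4 × 3/4 = 9/64
Expected count = 9/64 × 1152 = 162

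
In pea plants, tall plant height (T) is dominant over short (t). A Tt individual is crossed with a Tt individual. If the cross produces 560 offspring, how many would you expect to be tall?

Punnett square for Tt × Tt:
Offspring genotypes: 1 TT, 2 Tt, 1 tt
tall: 3, short: 1
tall: 3 out of 4 → fraction 3/4
Expected count = 3/4 × 560 = 420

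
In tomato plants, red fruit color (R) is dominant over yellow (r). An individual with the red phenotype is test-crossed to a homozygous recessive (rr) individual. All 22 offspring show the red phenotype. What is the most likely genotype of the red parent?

Test cross: ? × rr
All offspring are red.
If the unknown parent were heterozygous (Rr), about half of 22 offspring would be yellow; none are. The unknown parent is most likely homozygous dominant (RR).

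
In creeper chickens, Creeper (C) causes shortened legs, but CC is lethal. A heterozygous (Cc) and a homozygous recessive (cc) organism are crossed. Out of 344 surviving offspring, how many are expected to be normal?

Cross: Cc × cc
Punnett square offspring (before lethality): 2 Cc, 2 cc
No CC offspring are produced in this cross.
normal: 2 out of 4 → fraction 1/2
Expected count = 1/2 × 344 = 172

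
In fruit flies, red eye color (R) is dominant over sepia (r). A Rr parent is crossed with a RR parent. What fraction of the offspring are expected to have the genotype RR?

Punnett square for Rr × RR:
Offspring genotypes: 2 RR, 2 Rr
Total offspring: 4
Count with target: 2
Probability: 2/4 = 1/2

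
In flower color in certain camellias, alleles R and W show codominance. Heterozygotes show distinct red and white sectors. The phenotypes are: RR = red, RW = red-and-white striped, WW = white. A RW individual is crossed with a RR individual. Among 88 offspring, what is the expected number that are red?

Punnett square for RW × RR:
Offspring genotypes: 2 RR, 2 RW
Phenotype counts: 2 red, 2 red-and-white striped
red: 2 out of 4 → fraction 1/2
Expected count = 1/2 × 88 = 44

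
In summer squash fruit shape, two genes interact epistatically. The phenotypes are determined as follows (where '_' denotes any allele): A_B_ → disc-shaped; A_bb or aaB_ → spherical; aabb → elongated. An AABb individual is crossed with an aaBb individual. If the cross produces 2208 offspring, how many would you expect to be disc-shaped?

Cross: AABb × aaBb — consider each gene separately:
A gene: AA × aa → 4 Aa → 4 A_ (out of 4)
B gene: Bb × Bb → 1 BB, 2 Bb, 1 bb → 3 B_ : 1 bb (out of 4)
Genotype classes (out of 4 × 4 = 16): A_B_ = 4×3 = 12; A_bb = 4×1 = 4
Apply the phenotype rules: A_B_ (12) → disc-shaped; A_bb (4) → spherical
Phenotype counts (out of 16): 12 disc-shaped, 4 spherical
disc-shaped: 12 out of 16 → fraction 3/4
Expected count = 3/4 × 2208 = 1656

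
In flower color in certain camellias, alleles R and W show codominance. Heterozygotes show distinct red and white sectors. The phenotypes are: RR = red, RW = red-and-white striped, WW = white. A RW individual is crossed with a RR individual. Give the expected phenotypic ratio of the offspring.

Punnett square for RW × RR:
Offspring genotypes: 2 RR, 2 RW
Phenotype counts: 2 red, 2 red-and-white striped
Ratio: 1 red : 1 red-and-white striped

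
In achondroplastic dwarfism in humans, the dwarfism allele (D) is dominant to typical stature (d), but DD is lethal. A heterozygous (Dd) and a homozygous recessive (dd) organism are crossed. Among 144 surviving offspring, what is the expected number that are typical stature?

Cross: Dd × dd
Punnett square offspring (before lethality): 2 Dd, 2 dd
No DD offspring are produced in this cross.
typical stature: 2 out of 4 → fraction 1/2
Expected count = 1/2 × 144 = 72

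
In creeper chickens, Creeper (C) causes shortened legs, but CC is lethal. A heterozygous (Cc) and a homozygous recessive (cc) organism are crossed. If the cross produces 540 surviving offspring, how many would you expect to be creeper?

Cross: Cc × cc
Punnett square offspring (before lethality): 2 Cc, 2 cc
No CC offspring are produced in this cross.
creeper: 2 out of 4 → fraction 1/2
Expected count = 1/2 × 540 = 270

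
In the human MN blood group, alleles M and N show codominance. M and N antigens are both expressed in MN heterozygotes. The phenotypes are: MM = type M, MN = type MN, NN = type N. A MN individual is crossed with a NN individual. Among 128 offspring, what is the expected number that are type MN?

Punnett square for MN × NN:
Offspring genotypes: 2 MN, 2 NN
Phenotype counts: 2 type MN, 2 type N
type MN: 2 out of 4 → fraction 1/2
Expected count = 1/2 × 128 = 64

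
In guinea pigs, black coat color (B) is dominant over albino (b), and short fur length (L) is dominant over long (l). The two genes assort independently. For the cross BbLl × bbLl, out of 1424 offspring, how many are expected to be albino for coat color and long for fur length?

Dihybrid cross BbLl × bbLl — consider each gene separately:
coat color: Bb × bb → 2 Bb, 2 bb → 2 B_ : 2 bb (out of 4)
fur length: Ll × Ll → 1 LL, 2 Ll, 1 ll → 3 L_ : 1 ll (out of 4)
Looking for: albino (bb) and long (ll)
P(albino) = 2/4, P(long) = 1/4
P(both) = 2/4 × 1/4 = 2/16 = 1/8
Expected count = 1/8 × 1424 = 178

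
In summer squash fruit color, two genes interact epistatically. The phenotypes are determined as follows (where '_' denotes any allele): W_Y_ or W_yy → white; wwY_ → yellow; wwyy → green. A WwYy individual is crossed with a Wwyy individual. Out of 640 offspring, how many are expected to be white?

Cross: WwYy × Wwyy — consider each gene separately:
W gene: Ww × Ww → 1 WW, 2 Ww, 1 ww → 3 W_ : 1 ww (out of 4)
Y gene: Yy × yy → 2 Yy, 2 yy → 2 Y_ : 2 yy (out of 4)
Genotype classes (out of 4 × 4 = 16): W_Y_ = 3×2 = 6; W_yy = 3×2 = 6; wwY_ = 1×2 = 2; wwyy = 1×2 = 2
Apply the phenotype rules: W_Y_ (6) + W_yy (6) → white; wwY_ (2) → yellow; wwyy (2) → green
Phenotype counts (out of 16): 12 white, 2 yellow, 2 green
white: 12 out of 16 → fraction 3/4
Expected count = 3/4 × 640 = 480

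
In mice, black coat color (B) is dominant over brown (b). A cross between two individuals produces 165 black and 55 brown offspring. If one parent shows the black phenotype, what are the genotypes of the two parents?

Observed offspring: 165 black, 55 brown
The observed ratio simplifies to 3:1. Brown (bb) offspring appear, so each parent must contribute one b allele. The parent stated to show black carries B, so it is Bb. The other parent is then either Bb or bb: Bb × bb would give a 1:1 split, whereas Bb × Bb gives 3:1 — matching the data. So both parents are heterozygous (Bb × Bb).
Parent genotypes: Bb × Bb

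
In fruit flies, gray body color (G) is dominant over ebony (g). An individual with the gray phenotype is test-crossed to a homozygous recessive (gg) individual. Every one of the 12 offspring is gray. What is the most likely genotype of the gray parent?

Test cross: ? × gg
All offspring are gray.
If the unknown parent were heterozygous (Gg), about half of 12 offspring would be ebony; none are. The unknown parent is most likely homozygous dominant (GG).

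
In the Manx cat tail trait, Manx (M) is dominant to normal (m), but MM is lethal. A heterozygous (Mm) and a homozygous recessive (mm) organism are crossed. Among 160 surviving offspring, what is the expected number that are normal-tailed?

Cross: Mm × mm
Punnett square offspring (before lethality): 2 Mm, 2 mm
No MM offspring are produced in this cross.
normal-tailed: 2 out of 4 → fraction 1/2
Expected count = 1/2 × 160 = 80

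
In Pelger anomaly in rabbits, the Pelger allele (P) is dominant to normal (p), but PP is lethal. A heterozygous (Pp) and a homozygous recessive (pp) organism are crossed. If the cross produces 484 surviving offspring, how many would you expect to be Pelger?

Cross: Pp × pp
Punnett square offspring (before lethality): 2 Pp, 2 pp
No PP offspring are produced in this cross.
Pelger: 2 out of 4 → fraction 1/2
Expected count = 1/2 × 484 = 242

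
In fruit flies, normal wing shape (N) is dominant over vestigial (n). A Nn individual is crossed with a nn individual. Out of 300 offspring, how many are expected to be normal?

Punnett square for Nn × nn:
Offspring genotypes: 2 Nn, 2 nn
normal: 2, vestigial: 2
normal: 2 out of 4 → fraction 1/2
Expected count = 1/2 × 300 = 150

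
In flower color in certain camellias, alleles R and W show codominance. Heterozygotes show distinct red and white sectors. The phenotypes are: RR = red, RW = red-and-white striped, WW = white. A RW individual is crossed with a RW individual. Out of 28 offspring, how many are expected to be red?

Punnett square for RW × RW:
Offspring genotypes: 1 RR, 2 RW, 1 WW
Phenotype counts: 1 red, 2 red-and-white striped, 1 white
red: 1 out of 4 → fraction 1/4
Expected count = 1/4 × 28 = 7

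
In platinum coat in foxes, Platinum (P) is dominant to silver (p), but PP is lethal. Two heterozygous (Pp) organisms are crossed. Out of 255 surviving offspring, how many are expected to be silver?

Cross: Pp × Pp
Punnett square offspring (before lethality): 1 PP, 2 Pp, 1 pp
The PP genotype is lethal (embryos die); surviving offspring: 2 Pp, 1 pp
silver: 1 out of 3 → fraction 1/3
Expected count = 1/3 × 255 = 85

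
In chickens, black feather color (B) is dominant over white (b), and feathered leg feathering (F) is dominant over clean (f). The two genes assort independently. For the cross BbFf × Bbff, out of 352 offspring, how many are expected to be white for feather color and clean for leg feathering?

Dihybrid cross BbFf × Bbff — consider each gene separately:
feather color: Bb × Bb → 1 BB, 2 Bb, 1 bb → 3 B_ : 1 bb (out of 4)
leg feathering: Ff × ff → 2 Ff, 2 ff → 2 F_ : 2 ff (out of 4)
Looking for: white (bb) and clean (ff)
P(white) = 1/4, P(clean) = 2/4
P(both) = 1/4 × 2/4 = 2/16 = 1/8
Expected count = 1/8 × 352 = 44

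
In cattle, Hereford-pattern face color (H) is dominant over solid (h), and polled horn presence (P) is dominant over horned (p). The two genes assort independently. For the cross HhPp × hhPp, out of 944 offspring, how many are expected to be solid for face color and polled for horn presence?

Dihybrid cross HhPp × hhPp — consider each gene separately:
face color: Hh × hh → 2 Hh, 2 hh → 2 H_ : 2 hh (out of 4)
horn presence: Pp × Pp → 1 PP, 2 Pp, 1 pp → 3 P_ : 1 pp (out of 4)
Looking for: solid (hh) and polled (P_)
P(solid) = 2/4, P(polled) = 3/4
P(both) = 2/4 × 3/4 = 6/16 = 3/8
Expected count = 3/8 × 944 = 354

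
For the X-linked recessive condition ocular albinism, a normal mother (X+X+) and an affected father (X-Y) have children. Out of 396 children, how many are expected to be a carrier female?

Cross: X+X+ × X-Y
Offspring: 2 X+X-, 2 X+Y
Probability of a carrier female: 2/4 = 1/2
Expected count = 1/2 × 396 = 198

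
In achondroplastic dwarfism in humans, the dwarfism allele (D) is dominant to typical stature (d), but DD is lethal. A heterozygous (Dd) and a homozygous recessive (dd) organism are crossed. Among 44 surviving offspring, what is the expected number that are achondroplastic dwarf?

Cross: Dd × dd
Punnett square offspring (before lethality): 2 Dd, 2 dd
No DD offspring are produced in this cross.
achondroplastic dwarf: 2 out of 4 → fraction 1/2
Expected count = 1/2 × 44 = 22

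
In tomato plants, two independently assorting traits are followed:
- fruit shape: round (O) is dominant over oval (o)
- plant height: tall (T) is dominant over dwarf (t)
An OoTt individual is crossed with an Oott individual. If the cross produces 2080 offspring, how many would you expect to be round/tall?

Dihybrid cross OoTt × Oott — consider each gene separately:
fruit shape: Oo × Oo → 1 OO, 2 Oo, 1 oo → 3 O_ : 1 oo (out of 4)
plant height: Tt × tt → 2 Tt, 2 tt → 2 T_ : 2 tt (out of 4)
Combine (counts out of 4 × 4 = 16): round/tall (O_T_) = 3×2 = 6; round/dwarf (O_tt) = 3×2 = 6; oval/tall (ooT_) = 1×2 = 2; oval/dwarf (oott) = 1×2 = 2
Phenotype counts (out of 16): 6 round/tall, 6 round/dwarf, 2 oval/tall, 2 oval/dwarf
round/tall: 6 out of 16 → fraction 3/8
Expected count = 3/8 × 2080 = 780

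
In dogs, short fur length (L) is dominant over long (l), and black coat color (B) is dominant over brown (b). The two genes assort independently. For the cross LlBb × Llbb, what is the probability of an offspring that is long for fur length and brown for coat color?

Dihybrid cross LlBb × Llbb — consider each gene separately:
fur length: Ll × Ll → 1 LL, 2 Ll, 1 ll → 3 L_ : 1 ll (out of 4)
coat color: Bb × bb → 2 Bb, 2 bb → 2 B_ : 2 bb (out of 4)
Looking for: long (ll) and brown (bb)
P(long) = 1/4, P(brown) = 2/4
P(both) = 1/4 × 2/4 = 2/16 = 1/8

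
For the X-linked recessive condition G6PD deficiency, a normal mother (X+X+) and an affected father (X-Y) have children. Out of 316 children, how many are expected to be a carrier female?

Cross: X+X+ × X-Y
Offspring: 2 X+X-, 2 X+Y
Probability of a carrier female: 2/4 = 1/2
Expected count = 1/2 × 316 = 158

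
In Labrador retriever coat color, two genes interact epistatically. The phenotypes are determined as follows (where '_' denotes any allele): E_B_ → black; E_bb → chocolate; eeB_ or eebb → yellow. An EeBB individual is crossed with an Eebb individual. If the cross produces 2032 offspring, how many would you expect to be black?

Cross: EeBB × Eebb — consider each gene separately:
E gene: Ee × Ee → 1 EE, 2 Ee, 1 ee → 3 E_ : 1 ee (out of 4)
B gene: BB × bb → 4 Bb → 4 B_ (out of 4)
Genotype classes (out of 4 × 4 = 16): E_B_ = 3×4 = 12; eeB_ = 1×4 = 4
Apply the phenotype rules: E_B_ (12) → black; eeB_ (4) → yellow
Phenotype counts (out of 16): 12 black, 4 yellow
black: 12 out of 16 → fraction 3/4
Expected count = 3/4 × 2032 = 1524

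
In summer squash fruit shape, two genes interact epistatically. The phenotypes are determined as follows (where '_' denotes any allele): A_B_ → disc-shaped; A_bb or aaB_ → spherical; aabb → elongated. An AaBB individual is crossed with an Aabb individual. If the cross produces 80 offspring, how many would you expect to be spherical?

Cross: AaBB × Aabb — consider each gene separately:
A gene: Aa × Aa → 1 AA, 2 Aa, 1 aa → 3 A_ : 1 aa (out of 4)
B gene: BB × bb → 4 Bb → 4 B_ (out of 4)
Genotype classes (out of 4 × 4 = 16): A_B_ = 3×4 = 12; aaB_ = 1×4 = 4
Apply the phenotype rules: A_B_ (12) → disc-shaped; aaB_ (4) → spherical
Phenotype counts (out of 16): 12 disc-shaped, 4 spherical
spherical: 4 out of 16 → fraction 1/4
Expected count = 1/4 × 80 = 20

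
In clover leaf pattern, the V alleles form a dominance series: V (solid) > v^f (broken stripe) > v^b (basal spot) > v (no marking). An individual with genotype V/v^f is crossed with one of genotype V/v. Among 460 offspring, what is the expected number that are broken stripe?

Cross: V/v^f × V/v
Allele dominance: V > v^f > v^b > v
Offspring genotypes: 1 V/V, 1 V/v, 1 V/v^f, 1 v^f/v
Phenotype counts: 3 solid, 1 broken stripe
broken stripe: 1 out of 4 → fraction 1/4
Expected count = 1/4 × 460 = 115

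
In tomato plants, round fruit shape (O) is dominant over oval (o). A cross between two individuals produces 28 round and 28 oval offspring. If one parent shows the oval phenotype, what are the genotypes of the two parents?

Observed offspring: 28 round, 28 oval
The observed ratio simplifies to 1:1. One parent shows oval, so its genotype must be oo. A 1:1 offspring split requires the other parent to be heterozygous (Oo).
Parent genotypes: oo × Oo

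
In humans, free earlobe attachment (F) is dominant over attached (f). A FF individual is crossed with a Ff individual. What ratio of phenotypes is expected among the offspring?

Punnett square for FF × Ff:
Offspring genotypes: 2 FF, 2 Ff
free: 4, attached: 0
Ratio: all free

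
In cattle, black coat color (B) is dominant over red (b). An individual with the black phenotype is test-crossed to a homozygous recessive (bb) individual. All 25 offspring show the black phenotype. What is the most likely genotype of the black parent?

Test cross: ? × bb
All offspring are black.
If the unknown parent were heterozygous (Bb), about half of 25 offspring would be red; none are. The unknown parent is most likely homozygous dominant (BB).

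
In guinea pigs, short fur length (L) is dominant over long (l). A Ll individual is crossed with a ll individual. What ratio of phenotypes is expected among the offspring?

Punnett square for Ll × ll:
Offspring genotypes: 2 Ll, 2 ll
short: 2, long: 2
Ratio: 1:1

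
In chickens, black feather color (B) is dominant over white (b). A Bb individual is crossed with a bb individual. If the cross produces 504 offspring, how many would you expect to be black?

Punnett square for Bb × bb:
Offspring genotypes: 2 Bb, 2 bb
black: 2, white: 2
black: 2 out of 4 → fraction 1/2
Expected count = 1/2 × 504 = 252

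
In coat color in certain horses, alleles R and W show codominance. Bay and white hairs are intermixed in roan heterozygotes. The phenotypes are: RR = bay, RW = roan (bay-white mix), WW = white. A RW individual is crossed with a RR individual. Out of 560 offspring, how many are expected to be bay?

Punnett square for RW × RR:
Offspring genotypes: 2 RR, 2 RW
Phenotype counts: 2 bay, 2 roan (bay-white mix)
bay: 2 out of 4 → fraction 1/2
Expected count = 1/2 × 560 = 280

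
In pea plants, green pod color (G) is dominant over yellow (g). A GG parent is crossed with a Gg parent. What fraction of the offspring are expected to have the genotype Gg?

Punnett square for GG × Gg:
Offspring genotypes: 2 GG, 2 Gg
Total offspring: 4
Count with target: 2
Probability: 2/4 = 1/2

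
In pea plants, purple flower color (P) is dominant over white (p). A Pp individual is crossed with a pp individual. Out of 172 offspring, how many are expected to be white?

Punnett square for Pp × pp:
Offspring genotypes: 2 Pp, 2 pp
purple: 2, white: 2
white: 2 out of 4 → fraction 1/2
Expected count = 1/2 × 172 = 86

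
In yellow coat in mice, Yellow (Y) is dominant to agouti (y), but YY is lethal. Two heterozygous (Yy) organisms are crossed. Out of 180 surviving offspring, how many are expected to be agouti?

Cross: Yy × Yy
Punnett square offspring (before lethality): 1 YY, 2 Yy, 1 yy
The YY genotype is lethal (embryos die); surviving offspring: 2 Yy, 1 yy
agouti: 1 out of 3 → fraction 1/3
Expected count = 1/3 × 180 = 60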